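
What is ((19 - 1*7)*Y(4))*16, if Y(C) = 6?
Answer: 1152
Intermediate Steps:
((19 - 1*7)*Y(4))*16 = ((19 - 1*7)*6)*16 = ((19 - 7)*6)*16 = (12*6)*16 = 72*16 = 1152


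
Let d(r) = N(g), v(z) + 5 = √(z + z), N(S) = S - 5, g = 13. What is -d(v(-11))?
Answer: -8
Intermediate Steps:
N(S) = -5 + S
v(z) = -5 + √2*√z (v(z) = -5 + √(z + z) = -5 + √(2*z) = -5 + √2*√z)
d(r) = 8 (d(r) = -5 + 13 = 8)
-d(v(-11)) = -1*8 = -8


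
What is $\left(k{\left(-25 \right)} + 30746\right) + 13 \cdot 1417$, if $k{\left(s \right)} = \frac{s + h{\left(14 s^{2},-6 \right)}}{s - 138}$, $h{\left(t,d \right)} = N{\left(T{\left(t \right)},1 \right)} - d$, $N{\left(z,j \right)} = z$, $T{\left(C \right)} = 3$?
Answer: $\frac{8014237}{163} \approx 49167.0$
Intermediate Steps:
$h{\left(t,d \right)} = 3 - d$
$k{\left(s \right)} = \frac{9 + s}{-138 + s}$ ($k{\left(s \right)} = \frac{s + \left(3 - -6\right)}{s - 138} = \frac{s + \left(3 + 6\right)}{-138 + s} = \frac{s + 9}{-138 + s} = \frac{9 + s}{-138 + s}$)
$\left(k{\left(-25 \right)} + 30746\right) + 13 \cdot 1417 = \left(\frac{9 - 25}{-138 - 25} + 30746\right) + 13 \cdot 1417 = \left(\frac{1}{-163} \left(-16\right) + 30746\right) + 18421 = \left(\left(- \frac{1}{163}\right) \left(-16\right) + 30746\right) + 18421 = \left(\frac{16}{163} + 30746\right) + 18421 = \frac{5011614}{163} + 18421 = \frac{8014237}{163}$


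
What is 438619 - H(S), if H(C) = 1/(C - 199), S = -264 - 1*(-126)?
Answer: 147814604/337 ≈ 4.3862e+5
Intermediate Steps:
S = -138 (S = -264 + 126 = -138)
H(C) = 1/(-199 + C)
438619 - H(S) = 438619 - 1/(-199 - 138) = 438619 - 1/(-337) = 438619 - 1*(-1/337) = 438619 + 1/337 = 147814604/337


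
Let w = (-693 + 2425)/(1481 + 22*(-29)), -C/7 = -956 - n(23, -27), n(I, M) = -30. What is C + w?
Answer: 5466058/843 ≈ 6484.1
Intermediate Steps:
C = 6482 (C = -7*(-956 - 1*(-30)) = -7*(-956 + 30) = -7*(-926) = 6482)
w = 1732/843 (w = 1732/(1481 - 638) = 1732/843 ≈ 2.0546)
C + w = 6482 + 1732/843 = 5466058/843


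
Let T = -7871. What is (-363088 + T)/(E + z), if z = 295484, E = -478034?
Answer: 123653/60850 ≈ 2.0321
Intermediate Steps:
(-363088 + T)/(E + z) = (-363088 - 7871)/(-478034 + 295484) = -370959/(-182550) = -370959*(-1/182550) = 123653/60850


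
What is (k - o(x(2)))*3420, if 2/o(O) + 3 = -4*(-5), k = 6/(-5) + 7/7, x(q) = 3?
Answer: -18468/17 ≈ -1086.4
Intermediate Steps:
k = -⅕ (k = 6*(-⅕) + 7*(⅐) = -6/5 + 1 = -⅕ ≈ -0.20000)
o(O) = 2/17 (o(O) = 2/(-3 - 4*(-5)) = 2/(-3 + 20) = 2/17)
(k - o(x(2)))*3420 = (-⅕ - 1*2/17)*3420 = (-⅕ - 2/17)*3420 = -27/85*3420 = -18468/17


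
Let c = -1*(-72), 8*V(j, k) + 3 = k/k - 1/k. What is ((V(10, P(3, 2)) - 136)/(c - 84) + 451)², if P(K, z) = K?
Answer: 17731319281/82944 ≈ 2.1377e+5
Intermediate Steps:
V(j, k) = -¼ - 1/(8*k) (V(j, k) = -3/8 + (k/k - 1/k)/8 = -3/8 + (1 - 1/k)/8 = -3/8 + (⅛ - 1/(8*k)) = -¼ - 1/(8*k))
c = 72
((V(10, P(3, 2)) - 136)/(c - 84) + 451)² = (((⅛)*(-1 - 2*3)/3 - 136)/(72 - 84) + 451)² = (((⅛)*(⅓)*(-1 - 6) - 136)/(-12) + 451)² = (((⅛)*(⅓)*(-7) - 136)*(-1/12) + 451)² = ((-7/24 - 136)*(-1/12) + 451)² = (-3271/24*(-1/12) + 451)² = (3271/288 + 451)² = (133159/288)² = 17731319281/82944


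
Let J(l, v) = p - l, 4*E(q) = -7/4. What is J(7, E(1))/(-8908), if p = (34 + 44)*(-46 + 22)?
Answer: 1879/8908 ≈ 0.21093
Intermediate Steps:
E(q) = -7/16 (E(q) = (-7/4)/4 = (-7*1/4)/4 = (1/4)*(-7/4) = -7/16)
p = -1872 (p = 78*(-24) = -1872)
J(l, v) = -1872 - l
J(7, E(1))/(-8908) = (-1872 - 1*7)/(-8908) = (-1872 - 7)*(-1/8908) = -1879*(-1/8908) = 1879/8908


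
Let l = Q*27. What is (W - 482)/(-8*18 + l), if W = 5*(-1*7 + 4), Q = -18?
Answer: 71/90 ≈ 0.78889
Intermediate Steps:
l = -486 (l = -18*27 = -486)
W = -15 (W = 5*(-7 + 4) = 5*(-3) = -15)
(W - 482)/(-8*18 + l) = (-15 - 482)/(-8*18 - 486) = -497/(-144 - 486) = -497/(-630) = -497*(-1/630) = 71/90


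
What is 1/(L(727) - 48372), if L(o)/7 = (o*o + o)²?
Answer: 1/1960783346380 ≈ 5.1000e-13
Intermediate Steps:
L(o) = 7*(o + o²)² (L(o) = 7*(o*o + o)² = 7*(o² + o)² = 7*(o + o²)²)
1/(L(727) - 48372) = 1/(7*727²*(1 + 727)² - 48372) = 1/(7*528529*728² - 48372) = 1/(7*528529*529984 - 48372) = 1/(1960783394752 - 48372) = 1/1960783346380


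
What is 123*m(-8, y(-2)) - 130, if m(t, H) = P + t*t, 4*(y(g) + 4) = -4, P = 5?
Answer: 8357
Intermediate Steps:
y(g) = -5 (y(g) = -4 + (1/4)*(-4) = -4 - 1 = -5)
m(t, H) = 5 + t**2 (m(t, H) = 5 + t*t = 5 + t**2)
123*m(-8, y(-2)) - 130 = 123*(5 + (-8)**2) - 130 = 123*(5 + 64) - 130 = 123*69 - 130 = 8487 - 130 = 8357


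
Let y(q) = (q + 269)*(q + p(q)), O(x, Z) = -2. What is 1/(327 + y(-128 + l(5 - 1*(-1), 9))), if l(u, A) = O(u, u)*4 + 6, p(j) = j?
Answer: -1/35813 ≈ -2.7923e-5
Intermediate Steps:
l(u, A) = -2 (l(u, A) = -2*4 + 6 = -8 + 6 = -2)
y(q) = 2*q*(269 + q) (y(q) = (q + 269)*(q + q) = (269 + q)*(2*q) = 2*q*(269 + q))
1/(327 + y(-128 + l(5 - 1*(-1), 9))) = 1/(327 + 2*(-128 - 2)*(269 + (-128 - 2))) = 1/(327 + 2*(-130)*(269 - 130)) = 1/(327 + 2*(-130)*139) = 1/(327 - 36140) = 1/(-35813) = -1/35813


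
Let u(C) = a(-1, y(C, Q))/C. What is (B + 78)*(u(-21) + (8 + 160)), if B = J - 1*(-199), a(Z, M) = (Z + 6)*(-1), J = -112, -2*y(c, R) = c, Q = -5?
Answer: 194315/7 ≈ 27759.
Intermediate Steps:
y(c, R) = -c/2
a(Z, M) = -6 - Z (a(Z, M) = (6 + Z)*(-1) = -6 - Z)
B = 87 (B = -112 - 1*(-199) = -112 + 199 = 87)
u(C) = -5/C (u(C) = (-6 - 1*(-1))/C = (-6 + 1)/C = -5/C)
(B + 78)*(u(-21) + (8 + 160)) = (87 + 78)*(-5/(-21) + (8 + 160)) = 165*(-5*(-1/21) + 168) = 165*(5/21 + 168) = 165*(3533/21) = 194315/7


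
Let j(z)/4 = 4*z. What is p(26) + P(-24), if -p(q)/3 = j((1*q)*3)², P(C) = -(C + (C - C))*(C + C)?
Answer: -4673664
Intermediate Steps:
P(C) = -2*C² (P(C) = -(C + 0)*2*C = -C*2*C = -2*C²)
j(z) = 16*z (j(z) = 4*(4*z) = 16*z)
p(q) = -6912*q² (p(q) = -3*2304*q² = -6912*q²)
p(26) + P(-24) = -6912*26² - 2*(-24)² = -6912*676 - 2*576 = -4672512 - 1152 = -4673664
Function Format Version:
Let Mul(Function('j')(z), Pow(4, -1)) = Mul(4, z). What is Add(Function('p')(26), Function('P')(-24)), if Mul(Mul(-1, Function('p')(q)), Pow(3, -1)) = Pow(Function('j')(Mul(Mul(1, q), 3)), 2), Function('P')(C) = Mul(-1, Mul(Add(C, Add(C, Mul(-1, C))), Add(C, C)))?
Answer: -4673664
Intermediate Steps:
Function('P')(C) = Mul(-2, Pow(C, 2)) (Function('P')(C) = Mul(-1, Mul(Add(C, 0), Mul(2, C))) = Mul(-1, Mul(C, Mul(2, C))) = Mul(-1, Mul(2, Pow(C, 2))) = Mul(-2, Pow(C, 2)))
Function('j')(z) = Mul(16, z) (Function('j')(z) = Mul(4, Mul(4, z)) = Mul(16, z))
Function('p')(q) = Mul(-6912, Pow(q, 2)) (Function('p')(q) = Mul(-3, Pow(Mul(16, Mul(Mul(1, q), 3)), 2)) = Mul(-3, Pow(Mul(16, Mul(q, 3)), 2)) = Mul(-3, Pow(Mul(16, Mul(3, q)), 2)) = Mul(-3, Pow(Mul(48, q), 2)) = Mul(-3, Mul(2304, Pow(q, 2))) = Mul(-6912, Pow(q, 2)))
Add(Function('p')(26), Function('P')(-24)) = Add(Mul(-6912, Pow(26, 2)), Mul(-2, Pow(-24, 2))) = Add(Mul(-6912, 676), Mul(-2, 576)) = Add(-4672512, -1152) = -4673664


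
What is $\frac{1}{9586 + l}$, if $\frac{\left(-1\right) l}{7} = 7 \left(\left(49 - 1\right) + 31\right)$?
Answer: $\frac{1}{5715} \approx 0.00017498$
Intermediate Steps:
$l = -3871$ ($l = - 7 \cdot 7 \left(\left(49 - 1\right) + 31\right) = - 7 \cdot 7 \left(48 + 31\right) = - 7 \cdot 7 \cdot 79 = \left(-7\right) 553 = -3871$)
$\frac{1}{9586 + l} = \frac{1}{9586 - 3871} = \frac{1}{5715}$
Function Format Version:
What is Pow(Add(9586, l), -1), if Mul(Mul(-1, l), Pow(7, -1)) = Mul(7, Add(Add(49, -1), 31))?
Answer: Rational(1, 5715) ≈ 0.00017498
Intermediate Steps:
l = -3871 (l = Mul(-7, Mul(7, Add(Add(49, -1), 31))) = Mul(-7, Mul(7, Add(48, 31))) = Mul(-7, Mul(7, 79)) = Mul(-7, 553) = -3871)
Pow(Add(9586, l), -1) = Pow(Add(9586, -3871), -1) = Pow(5715, -1) = Rational(1, 5715)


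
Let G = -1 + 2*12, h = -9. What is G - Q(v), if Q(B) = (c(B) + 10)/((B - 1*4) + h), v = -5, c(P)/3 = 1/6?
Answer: 283/12 ≈ 23.583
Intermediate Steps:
c(P) = ½ (c(P) = 3/6 = 3*(⅙) = ½)
Q(B) = 21/(2*(-13 + B)) (Q(B) = (½ + 10)/((B - 1*4) - 9) = 21/(2*((B - 4) - 9)) = 21/(2*((-4 + B) - 9)) = 21/(2*(-13 + B)))
G = 23 (G = -1 + 24 = 23)
G - Q(v) = 23 - 21/(2*(-13 - 5)) = 23 - 21/(2*(-18)) = 23 - 21*(-1)/(2*18) = 23 - 1*(-7/12) = 23 + 7/12 = 283/12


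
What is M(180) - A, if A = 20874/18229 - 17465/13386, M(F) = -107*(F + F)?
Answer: -9399356986759/244013394 ≈ -38520.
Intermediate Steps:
M(F) = -214*F
A = -38950121/244013394 (A = 20874*(1/18229) - 17465*1/13386 = 20874/18229 - 17465/13386 = -38950121/244013394 ≈ -0.15962)
M(180) - A = -214*180 - 1*(-38950121/244013394) = -38520 + 38950121/244013394 = -9399356986759/244013394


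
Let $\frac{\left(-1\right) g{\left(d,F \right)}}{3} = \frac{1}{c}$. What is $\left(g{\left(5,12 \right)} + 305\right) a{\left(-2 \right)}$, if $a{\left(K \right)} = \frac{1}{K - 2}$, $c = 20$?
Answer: $- \frac{6097}{80} \approx -76.213$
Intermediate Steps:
$a{\left(K \right)} = \frac{1}{-2 + K}$
$g{\left(d,F \right)} = - \frac{3}{20}$
$\left(g{\left(5,12 \right)} + 305\right) a{\left(-2 \right)} = \frac{- \frac{3}{20} + 305}{-2 - 2} = \frac{6097}{20 \left(-4\right)} = \frac{6097}{20} \left(- \frac{1}{4}\right) = - \frac{6097}{80}$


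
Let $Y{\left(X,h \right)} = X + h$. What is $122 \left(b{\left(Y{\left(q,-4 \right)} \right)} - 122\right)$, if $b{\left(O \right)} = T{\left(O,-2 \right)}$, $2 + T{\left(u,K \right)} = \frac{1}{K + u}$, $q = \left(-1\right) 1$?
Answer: $- \frac{106018}{7} \approx -15145.0$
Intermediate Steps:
$q = -1$
$T{\left(u,K \right)} = -2 + \frac{1}{K + u}$
$b{\left(O \right)} = \frac{5 - 2 O}{-2 + O}$ ($b{\left(O \right)} = \frac{1 - -4 - 2 O}{-2 + O} = \frac{1 + 4 - 2 O}{-2 + O} = \frac{5 - 2 O}{-2 + O}$)
$122 \left(b{\left(Y{\left(q,-4 \right)} \right)} - 122\right) = 122 \left(\frac{5 - 2 \left(-1 - 4\right)}{-2 - 5} - 122\right) = 122 \left(\frac{5 - -10}{-2 - 5} - 122\right) = 122 \left(\frac{5 + 10}{-7} - 122\right) = 122 \left(\left(- \frac{1}{7}\right) 15 - 122\right) = 122 \left(- \frac{15}{7} - 122\right) = 122 \left(- \frac{869}{7}\right) = - \frac{106018}{7}$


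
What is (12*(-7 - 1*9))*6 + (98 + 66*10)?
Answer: -394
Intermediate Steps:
(12*(-7 - 1*9))*6 + (98 + 66*10) = (12*(-7 - 9))*6 + (98 + 660) = (12*(-16))*6 + 758 = -192*6 + 758 = -1152 + 758 = -394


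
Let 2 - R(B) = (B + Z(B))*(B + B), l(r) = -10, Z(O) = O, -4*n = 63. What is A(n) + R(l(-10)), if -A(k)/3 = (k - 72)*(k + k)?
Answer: -69523/8 ≈ -8690.4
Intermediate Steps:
n = -63/4 (n = -¼*63 = -63/4 ≈ -15.750)
A(k) = -6*k*(-72 + k) (A(k) = -3*(k - 72)*(k + k) = -3*(-72 + k)*2*k = -6*k*(-72 + k))
R(B) = 2 - 4*B² (R(B) = 2 - (B + B)*(B + B) = 2 - 2*B*2*B = 2 - 4*B²)
A(n) + R(l(-10)) = 6*(-63/4)*(72 - 1*(-63/4)) + (2 - 4*(-10)²) = 6*(-63/4)*(72 + 63/4) + (2 - 4*100) = 6*(-63/4)*(351/4) + (2 - 400) = -66339/8 - 398 = -69523/8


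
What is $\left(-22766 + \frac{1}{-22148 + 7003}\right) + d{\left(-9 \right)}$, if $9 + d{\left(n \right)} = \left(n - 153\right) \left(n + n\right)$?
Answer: $- \frac{300764556}{15145} \approx -19859.0$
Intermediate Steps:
$d{\left(n \right)} = -9 + 2 n \left(-153 + n\right)$ ($d{\left(n \right)} = -9 + \left(n - 153\right) \left(n + n\right) = -9 + \left(-153 + n\right) 2 n = -9 + 2 n \left(-153 + n\right)$)
$\left(-22766 + \frac{1}{-22148 + 7003}\right) + d{\left(-9 \right)} = \left(-22766 + \frac{1}{-22148 + 7003}\right) - \left(-2745 - 162\right) = \left(-22766 + \frac{1}{-15145}\right) + \left(-9 + 2754 + 2 \cdot 81\right) = \left(-22766 - \frac{1}{15145}\right) + \left(-9 + 2754 + 162\right) = - \frac{344791071}{15145} + 2907 = - \frac{300764556}{15145}$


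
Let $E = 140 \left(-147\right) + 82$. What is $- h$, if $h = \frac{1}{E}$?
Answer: $\frac{1}{20498} \approx 4.8785 \cdot 10^{-5}$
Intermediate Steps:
$E = -20498$ ($E = -20580 + 82 = -20498$)
$h = - \frac{1}{20498}$ ($h = \frac{1}{-20498} = - \frac{1}{20498} \approx -4.8785 \cdot 10^{-5}$)
$- h = \left(-1\right) \left(- \frac{1}{20498}\right) = \frac{1}{20498}$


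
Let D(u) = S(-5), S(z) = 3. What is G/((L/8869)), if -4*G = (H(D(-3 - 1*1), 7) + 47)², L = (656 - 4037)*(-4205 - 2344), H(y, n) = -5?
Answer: -8869/50209 ≈ -0.17664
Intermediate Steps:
D(u) = 3
L = 22142169 (L = -3381*(-6549) = 22142169)
G = -441 (G = -(-5 + 47)²/4 = -¼*42² = -¼*1764 = -441)
G/((L/8869)) = -441/(22142169/8869) = -441/(22142169*(1/8869)) = -441/451881/181 = -441*181/451881 = -8869/50209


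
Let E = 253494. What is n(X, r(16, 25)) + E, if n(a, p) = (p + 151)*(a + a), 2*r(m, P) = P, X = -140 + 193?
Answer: 270825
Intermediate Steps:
X = 53
r(m, P) = P/2
n(a, p) = 2*a*(151 + p) (n(a, p) = (151 + p)*(2*a) = 2*a*(151 + p))
n(X, r(16, 25)) + E = 2*53*(151 + (½)*25) + 253494 = 2*53*(151 + 25/2) + 253494 = 2*53*(327/2) + 253494 = 17331 + 253494 = 270825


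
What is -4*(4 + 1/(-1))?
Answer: -12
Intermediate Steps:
-4*(4 + 1/(-1)) = -4*(4 - 1) = -4*3 = -12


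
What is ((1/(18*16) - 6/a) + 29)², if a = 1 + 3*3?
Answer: 1672891801/2073600 ≈ 806.76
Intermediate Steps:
a = 10 (a = 1 + 9 = 10)
((1/(18*16) - 6/a) + 29)² = ((1/(18*16) - 6/10) + 29)² = (((1/18)*(1/16) - 6*⅒) + 29)² = ((1/288 - ⅗) + 29)² = (-859/1440 + 29)² = (40901/1440)² = 1672891801/2073600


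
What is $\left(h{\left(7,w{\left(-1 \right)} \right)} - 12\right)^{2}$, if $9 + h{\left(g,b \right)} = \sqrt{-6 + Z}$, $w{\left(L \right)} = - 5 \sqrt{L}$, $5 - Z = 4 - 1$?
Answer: $437 - 84 i \approx 437.0 - 84.0 i$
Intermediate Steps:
$Z = 2$ ($Z = 5 - \left(4 - 1\right) = 5 - 3 = 2$)
$h{\left(g,b \right)} = -9 + 2 i$ ($h{\left(g,b \right)} = -9 + \sqrt{-6 + 2} = -9 + \sqrt{-4} = -9 + 2 i$)
$\left(h{\left(7,w{\left(-1 \right)} \right)} - 12\right)^{2} = \left(\left(-9 + 2 i\right) - 12\right)^{2} = \left(-21 + 2 i\right)^{2}$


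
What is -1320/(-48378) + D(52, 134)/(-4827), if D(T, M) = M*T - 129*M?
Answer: 7659634/3538191 ≈ 2.1648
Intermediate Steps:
D(T, M) = -129*M + M*T
-1320/(-48378) + D(52, 134)/(-4827) = -1320/(-48378) + (134*(-129 + 52))/(-4827) = -1320*(-1/48378) + (134*(-77))*(-1/4827) = 20/733 - 10318*(-1/4827) = 20/733 + 10318/4827 = 7659634/3538191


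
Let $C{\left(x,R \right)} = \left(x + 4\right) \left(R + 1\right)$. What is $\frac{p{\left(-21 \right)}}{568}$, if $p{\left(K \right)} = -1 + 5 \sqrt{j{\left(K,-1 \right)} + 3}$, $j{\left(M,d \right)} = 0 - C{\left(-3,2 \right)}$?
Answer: $- \frac{1}{568} \approx -0.0017606$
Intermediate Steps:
$C{\left(x,R \right)} = \left(1 + R\right) \left(4 + x\right)$ ($C{\left(x,R \right)} = \left(4 + x\right) \left(1 + R\right) = \left(1 + R\right) \left(4 + x\right)$)
$j{\left(M,d \right)} = -3$ ($j{\left(M,d \right)} = 0 - \left(4 - 3 + 4 \cdot 2 + 2 \left(-3\right)\right) = 0 - \left(4 - 3 + 8 - 6\right) = 0 - 3 = -3$)
$p{\left(K \right)} = -1$ ($p{\left(K \right)} = -1 + 5 \sqrt{-3 + 3} = -1 + 5 \sqrt{0} = -1 + 5 \cdot 0 = -1 + 0 = -1$)
$\frac{p{\left(-21 \right)}}{568} = - \frac{1}{568}$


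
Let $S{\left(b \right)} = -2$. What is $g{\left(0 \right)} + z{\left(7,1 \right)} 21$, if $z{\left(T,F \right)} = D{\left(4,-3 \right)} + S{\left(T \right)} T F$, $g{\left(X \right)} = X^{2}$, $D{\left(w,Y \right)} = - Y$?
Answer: $-231$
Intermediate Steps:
$z{\left(T,F \right)} = 3 - 2 F T$ ($z{\left(T,F \right)} = \left(-1\right) \left(-3\right) - 2 T F = 3 - 2 F T$)
$g{\left(0 \right)} + z{\left(7,1 \right)} 21 = 0^{2} + \left(3 - 2 \cdot 7\right) 21 = 0 + \left(3 - 14\right) 21 = 0 - 231 = -231$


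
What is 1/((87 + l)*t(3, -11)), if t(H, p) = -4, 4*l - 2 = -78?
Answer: -1/272 ≈ -0.0036765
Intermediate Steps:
l = -19 (l = ½ + (¼)*(-78) = ½ - 39/2 = -19)
1/((87 + l)*t(3, -11)) = 1/((87 - 19)*(-4)) = 1/(68*(-4)) = 1/(-272) = -1/272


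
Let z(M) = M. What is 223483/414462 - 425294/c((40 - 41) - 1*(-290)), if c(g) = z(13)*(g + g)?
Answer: -87294475283/1557133734 ≈ -56.061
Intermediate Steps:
c(g) = 26*g (c(g) = 13*(g + g) = 13*(2*g) = 26*g)
223483/414462 - 425294/c((40 - 41) - 1*(-290)) = 223483/414462 - 425294*1/(26*((40 - 41) - 1*(-290))) = 223483*(1/414462) - 425294*1/(26*(-1 + 290)) = 223483/414462 - 425294/(26*289) = 223483/414462 - 425294/7514 = 223483/414462 - 425294*1/7514 = 223483/414462 - 212647/3757 = -87294475283/1557133734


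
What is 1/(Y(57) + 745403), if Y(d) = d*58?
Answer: 1/748709 ≈ 1.3356e-6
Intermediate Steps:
Y(d) = 58*d
1/(Y(57) + 745403) = 1/(58*57 + 745403) = 1/(3306 + 745403) = 1/748709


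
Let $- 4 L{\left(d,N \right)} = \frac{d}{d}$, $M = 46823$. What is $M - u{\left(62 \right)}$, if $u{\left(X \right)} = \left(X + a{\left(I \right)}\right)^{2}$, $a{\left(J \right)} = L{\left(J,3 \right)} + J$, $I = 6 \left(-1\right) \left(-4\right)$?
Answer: $\frac{631519}{16} \approx 39470.0$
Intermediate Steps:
$L{\left(d,N \right)} = - \frac{1}{4}$ ($L{\left(d,N \right)} = - \frac{d \frac{1}{d}}{4} = \left(- \frac{1}{4}\right) 1 = - \frac{1}{4}$)
$I = 24$ ($I = \left(-6\right) \left(-4\right) = 24$)
$a{\left(J \right)} = - \frac{1}{4} + J$
$u{\left(X \right)} = \left(\frac{95}{4} + X\right)^{2}$ ($u{\left(X \right)} = \left(X + \left(- \frac{1}{4} + 24\right)\right)^{2} = \left(X + \frac{95}{4}\right)^{2} = \left(\frac{95}{4} + X\right)^{2}$)
$M - u{\left(62 \right)} = 46823 - \frac{\left(95 + 4 \cdot 62\right)^{2}}{16} = 46823 - \frac{\left(95 + 248\right)^{2}}{16} = 46823 - \frac{343^{2}}{16} = 46823 - \frac{1}{16} \cdot 117649 = 46823 - \frac{117649}{16} = \frac{631519}{16}$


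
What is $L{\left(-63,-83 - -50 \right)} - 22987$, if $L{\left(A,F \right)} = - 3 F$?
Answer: $-22888$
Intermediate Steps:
$L{\left(-63,-83 - -50 \right)} - 22987 = - 3 \left(-83 - -50\right) - 22987 = - 3 \left(-83 + 50\right) - 22987 = \left(-3\right) \left(-33\right) - 22987 = 99 - 22987 = -22888$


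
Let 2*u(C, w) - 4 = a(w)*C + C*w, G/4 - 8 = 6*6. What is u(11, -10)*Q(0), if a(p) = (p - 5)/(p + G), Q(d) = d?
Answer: 0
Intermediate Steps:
G = 176 (G = 32 + 4*(6*6) = 32 + 4*36 = 32 + 144 = 176)
a(p) = (-5 + p)/(176 + p) (a(p) = (p - 5)/(p + 176) = (-5 + p)/(176 + p))
u(C, w) = 2 + C*w/2 + C*(-5 + w)/(2*(176 + w)) (u(C, w) = 2 + (((-5 + w)/(176 + w))*C + C*w)/2 = 2 + (C*(-5 + w)/(176 + w) + C*w)/2 = 2 + (C*w + C*(-5 + w)/(176 + w))/2 = 2 + (C*w/2 + C*(-5 + w)/(2*(176 + w))) = 2 + C*w/2 + C*(-5 + w)/(2*(176 + w)))
u(11, -10)*Q(0) = ((11*(-5 - 10) + (4 + 11*(-10))*(176 - 10))/(2*(176 - 10)))*0 = ((1/2)*(11*(-15) + (4 - 110)*166)/166)*0 = ((1/2)*(1/166)*(-165 - 106*166))*0 = ((1/2)*(1/166)*(-165 - 17596))*0 = ((1/2)*(1/166)*(-17761))*0 = -17761/332*0 = 0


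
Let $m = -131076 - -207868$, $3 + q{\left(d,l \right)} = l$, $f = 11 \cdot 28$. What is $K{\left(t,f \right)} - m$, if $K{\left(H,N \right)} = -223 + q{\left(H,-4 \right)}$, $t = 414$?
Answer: $-77022$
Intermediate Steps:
$f = 308$
$q{\left(d,l \right)} = -3 + l$
$K{\left(H,N \right)} = -230$ ($K{\left(H,N \right)} = -223 - 7 = -230$)
$m = 76792$ ($m = -131076 + 207868 = 76792$)
$K{\left(t,f \right)} - m = -230 - 76792 = -77022$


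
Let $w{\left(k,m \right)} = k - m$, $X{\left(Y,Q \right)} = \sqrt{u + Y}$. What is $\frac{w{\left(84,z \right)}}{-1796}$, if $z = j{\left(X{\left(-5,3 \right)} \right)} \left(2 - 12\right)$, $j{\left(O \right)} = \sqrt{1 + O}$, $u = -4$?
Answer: $- \frac{21}{449} - \frac{5 \sqrt{1 + 3 i}}{898} \approx -0.054803 - 0.0057894 i$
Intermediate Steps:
$X{\left(Y,Q \right)} = \sqrt{-4 + Y}$
$z = - 10 \sqrt{1 + 3 i}$ ($z = \sqrt{1 + \sqrt{-4 - 5}} \left(2 - 12\right) = \sqrt{1 + \sqrt{-9}} \left(2 - 12\right) = \sqrt{1 + 3 i} \left(-10\right) = - 10 \sqrt{1 + 3 i} \approx -14.426 - 10.398 i$)
$\frac{w{\left(84,z \right)}}{-1796} = \frac{84 - - 10 \sqrt{1 + 3 i}}{-1796} = \left(84 + 10 \sqrt{1 + 3 i}\right) \left(- \frac{1}{1796}\right) = - \frac{21}{449} - \frac{5 \sqrt{1 + 3 i}}{898}$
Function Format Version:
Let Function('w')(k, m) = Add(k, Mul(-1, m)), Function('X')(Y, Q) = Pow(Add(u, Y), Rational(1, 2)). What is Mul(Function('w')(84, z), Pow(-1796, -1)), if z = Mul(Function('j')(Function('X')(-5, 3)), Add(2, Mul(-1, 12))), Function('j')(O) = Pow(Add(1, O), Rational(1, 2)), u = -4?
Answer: Add(Rational(-21, 449), Mul(Rational(-5, 898), Pow(Add(1, Mul(3, I)), Rational(1, 2)))) ≈ Add(-0.054803, Mul(-0.0057894, I))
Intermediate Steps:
Function('X')(Y, Q) = Pow(Add(-4, Y), Rational(1, 2))
z = Mul(-10, Pow(Add(1, Mul(3, I)), Rational(1, 2))) (z = Mul(Pow(Add(1, Pow(Add(-4, -5), Rational(1, 2))), Rational(1, 2)), Add(2, Mul(-1, 12))) = Mul(Pow(Add(1, Pow(-9, Rational(1, 2))), Rational(1, 2)), Add(2, -12)) = Mul(Pow(Add(1, Mul(3, I)), Rational(1, 2)), -10) = Mul(-10, Pow(Add(1, Mul(3, I)), Rational(1, 2))) ≈ Add(-14.426, Mul(-10.398, I)))
Mul(Function('w')(84, z), Pow(-1796, -1)) = Mul(Add(84, Mul(-1, Mul(-10, Pow(Add(1, Mul(3, I)), Rational(1, 2))))), Pow(-1796, -1)) = Mul(Add(84, Mul(10, Pow(Add(1, Mul(3, I)), Rational(1, 2)))), Rational(-1, 1796)) = Add(Rational(-21, 449), Mul(Rational(-5, 898), Pow(Add(1, Mul(3, I)), Rational(1, 2))))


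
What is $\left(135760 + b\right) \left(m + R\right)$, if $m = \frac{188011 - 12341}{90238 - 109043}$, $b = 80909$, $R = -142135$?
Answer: $- \frac{115832302361361}{3761} \approx -3.0798 \cdot 10^{10}$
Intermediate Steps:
$m = - \frac{35134}{3761}$ ($m = \frac{175670}{-18805} = 175670 \left(- \frac{1}{18805}\right) = - \frac{35134}{3761} \approx -9.3417$)
$\left(135760 + b\right) \left(m + R\right) = \left(135760 + 80909\right) \left(- \frac{35134}{3761} - 142135\right) = 216669 \left(- \frac{534604869}{3761}\right) = - \frac{115832302361361}{3761}$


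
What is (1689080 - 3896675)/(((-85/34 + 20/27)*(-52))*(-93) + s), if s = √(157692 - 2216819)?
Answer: 1521319942350/6029754187 + 1251706365*I*√42023/6029754187 ≈ 252.3 + 42.555*I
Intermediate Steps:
s = 7*I*√42023 (s = √(-2059127) = 7*I*√42023 ≈ 1435.0*I)
(1689080 - 3896675)/(((-85/34 + 20/27)*(-52))*(-93) + s) = (1689080 - 3896675)/(((-85/34 + 20/27)*(-52))*(-93) + 7*I*√42023) = -2207595/(((-85*1/34 + 20*(1/27))*(-52))*(-93) + 7*I*√42023) = -2207595/(((-5/2 + 20/27)*(-52))*(-93) + 7*I*√42023) = -2207595/(-95/54*(-52)*(-93) + 7*I*√42023) = -2207595/((2470/27)*(-93) + 7*I*√42023) = -2207595/(-76570/9 + 7*I*√42023)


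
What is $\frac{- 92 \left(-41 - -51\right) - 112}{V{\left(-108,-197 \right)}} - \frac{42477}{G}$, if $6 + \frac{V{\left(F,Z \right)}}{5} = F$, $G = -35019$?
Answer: $\frac{3352861}{1108935} \approx 3.0235$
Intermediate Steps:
$V{\left(F,Z \right)} = -30 + 5 F$
$\frac{- 92 \left(-41 - -51\right) - 112}{V{\left(-108,-197 \right)}} - \frac{42477}{G} = \frac{- 92 \left(-41 - -51\right) - 112}{-30 + 5 \left(-108\right)} - \frac{42477}{-35019} = \frac{- 92 \left(-41 + 51\right) - 112}{-30 - 540} - - \frac{14159}{11673} = \frac{\left(-92\right) 10 - 112}{-570} + \frac{14159}{11673} = \left(-920 - 112\right) \left(- \frac{1}{570}\right) + \frac{14159}{11673} = \left(-1032\right) \left(- \frac{1}{570}\right) + \frac{14159}{11673} = \frac{172}{95} + \frac{14159}{11673} = \frac{3352861}{1108935}$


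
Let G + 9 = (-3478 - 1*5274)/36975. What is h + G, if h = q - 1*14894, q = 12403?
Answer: -92446252/36975 ≈ -2500.2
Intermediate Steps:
h = -2491 (h = 12403 - 1*14894 = 12403 - 14894 = -2491)
G = -341527/36975 (G = -9 + (-3478 - 1*5274)/36975 = -9 + (-3478 - 5274)*(1/36975) = -9 - 8752*1/36975 = -9 - 8752/36975 = -341527/36975 ≈ -9.2367)
h + G = -2491 - 341527/36975 = -92446252/36975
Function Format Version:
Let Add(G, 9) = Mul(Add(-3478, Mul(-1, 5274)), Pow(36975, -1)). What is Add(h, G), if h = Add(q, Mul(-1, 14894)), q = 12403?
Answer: Rational(-92446252, 36975) ≈ -2500.2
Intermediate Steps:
h = -2491 (h = Add(12403, Mul(-1, 14894)) = Add(12403, -14894) = -2491)
G = Rational(-341527, 36975) (G = Add(-9, Mul(Add(-3478, Mul(-1, 5274)), Pow(36975, -1))) = Add(-9, Mul(Add(-3478, -5274), Rational(1, 36975))) = Add(-9, Mul(-8752, Rational(1, 36975))) = Add(-9, Rational(-8752, 36975)) = Rational(-341527, 36975) ≈ -9.2367)
Add(h, G) = Add(-2491, Rational(-341527, 36975)) = Rational(-92446252, 36975)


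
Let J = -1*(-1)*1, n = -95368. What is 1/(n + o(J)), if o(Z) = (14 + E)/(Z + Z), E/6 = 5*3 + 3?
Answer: -1/95307 ≈ -1.0492e-5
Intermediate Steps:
E = 108 (E = 6*(5*3 + 3) = 6*(15 + 3) = 6*18 = 108)
J = 1 (J = 1*1 = 1)
o(Z) = 61/Z (o(Z) = (14 + 108)/(Z + Z) = 122/((2*Z)) = 122*(1/(2*Z)) = 61/Z)
1/(n + o(J)) = 1/(-95368 + 61/1) = 1/(-95368 + 61*1) = 1/(-95368 + 61) = 1/(-95307) = -1/95307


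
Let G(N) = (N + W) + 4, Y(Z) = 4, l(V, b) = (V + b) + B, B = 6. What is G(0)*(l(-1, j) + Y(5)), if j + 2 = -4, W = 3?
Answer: 21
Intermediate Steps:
j = -6 (j = -2 - 4 = -6)
l(V, b) = 6 + V + b (l(V, b) = (V + b) + 6 = 6 + V + b)
G(N) = 7 + N (G(N) = (N + 3) + 4 = (3 + N) + 4 = 7 + N)
G(0)*(l(-1, j) + Y(5)) = (7 + 0)*((6 - 1 - 6) + 4) = 7*(-1 + 4) = 7*3 = 21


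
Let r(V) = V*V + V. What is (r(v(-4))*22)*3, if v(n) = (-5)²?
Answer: 42900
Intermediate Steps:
v(n) = 25
r(V) = V + V² (r(V) = V² + V = V + V²)
(r(v(-4))*22)*3 = ((25*(1 + 25))*22)*3 = ((25*26)*22)*3 = (650*22)*3 = 14300*3 = 42900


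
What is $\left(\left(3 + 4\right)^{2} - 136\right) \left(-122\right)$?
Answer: $10614$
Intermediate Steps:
$\left(\left(3 + 4\right)^{2} - 136\right) \left(-122\right) = \left(7^{2} - 136\right) \left(-122\right) = \left(49 - 136\right) \left(-122\right) = \left(-87\right) \left(-122\right) = 10614$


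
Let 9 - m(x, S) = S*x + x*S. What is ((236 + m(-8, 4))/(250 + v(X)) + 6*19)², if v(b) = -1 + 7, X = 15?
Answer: 869837049/65536 ≈ 13273.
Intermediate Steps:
v(b) = 6
m(x, S) = 9 - 2*S*x (m(x, S) = 9 - (S*x + x*S) = 9 - (S*x + S*x) = 9 - 2*S*x)
((236 + m(-8, 4))/(250 + v(X)) + 6*19)² = ((236 + (9 - 2*4*(-8)))/(250 + 6) + 6*19)² = ((236 + (9 + 64))/256 + 114)² = ((236 + 73)*(1/256) + 114)² = (309*(1/256) + 114)² = (309/256 + 114)² = (29493/256)² = 869837049/65536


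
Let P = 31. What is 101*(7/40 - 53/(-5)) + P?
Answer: 44771/40 ≈ 1119.3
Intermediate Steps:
101*(7/40 - 53/(-5)) + P = 101*(7/40 - 53/(-5)) + 31 = 101*(7*(1/40) - 53*(-1/5)) + 31 = 101*(7/40 + 53/5) + 31 = 101*(431/40) + 31 = 43531/40 + 31 = 44771/40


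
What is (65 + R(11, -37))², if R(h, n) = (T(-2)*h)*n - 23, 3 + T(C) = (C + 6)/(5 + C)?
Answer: 4669921/9 ≈ 5.1888e+5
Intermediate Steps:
T(C) = -3 + (6 + C)/(5 + C) (T(C) = -3 + (C + 6)/(5 + C) = -3 + (6 + C)/(5 + C))
R(h, n) = -23 - 5*h*n/3 (R(h, n) = (((-9 - 2*(-2))/(5 - 2))*h)*n - 23 = (((-9 + 4)/3)*h)*n - 23 = (((⅓)*(-5))*h)*n - 23 = (-5*h/3)*n - 23 = -5*h*n/3 - 23 = -23 - 5*h*n/3)
(65 + R(11, -37))² = (65 + (-23 - 5/3*11*(-37)))² = (65 + (-23 + 2035/3))² = (65 + 1966/3)² = (2161/3)² = 4669921/9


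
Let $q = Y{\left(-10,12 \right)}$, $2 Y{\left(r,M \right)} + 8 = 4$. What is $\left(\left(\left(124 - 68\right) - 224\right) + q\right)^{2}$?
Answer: $28900$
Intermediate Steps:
$Y{\left(r,M \right)} = -2$ ($Y{\left(r,M \right)} = -4 + \frac{1}{2} \cdot 4 = -4 + 2 = -2$)
$q = -2$
$\left(\left(\left(124 - 68\right) - 224\right) + q\right)^{2} = \left(\left(\left(124 - 68\right) - 224\right) - 2\right)^{2} = \left(\left(56 - 224\right) - 2\right)^{2} = \left(-168 - 2\right)^{2} = \left(-170\right)^{2} = 28900$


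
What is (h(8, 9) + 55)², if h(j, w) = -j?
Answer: 2209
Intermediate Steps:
(h(8, 9) + 55)² = (-1*8 + 55)² = (-8 + 55)² = 47² = 2209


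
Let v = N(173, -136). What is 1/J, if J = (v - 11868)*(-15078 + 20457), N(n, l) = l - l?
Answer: -1/63837972 ≈ -1.5665e-8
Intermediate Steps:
N(n, l) = 0
v = 0
J = -63837972 (J = (0 - 11868)*(-15078 + 20457) = -11868*5379 = -63837972)
1/J = 1/(-63837972) = -1/63837972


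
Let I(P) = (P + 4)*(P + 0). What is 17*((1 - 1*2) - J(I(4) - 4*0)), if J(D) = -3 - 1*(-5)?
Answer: -51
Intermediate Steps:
I(P) = P*(4 + P) (I(P) = (4 + P)*P = P*(4 + P))
J(D) = 2 (J(D) = -3 + 5 = 2)
17*((1 - 1*2) - J(I(4) - 4*0)) = 17*((1 - 1*2) - 1*2) = 17*((1 - 2) - 2) = 17*(-1 - 2) = 17*(-3) = -51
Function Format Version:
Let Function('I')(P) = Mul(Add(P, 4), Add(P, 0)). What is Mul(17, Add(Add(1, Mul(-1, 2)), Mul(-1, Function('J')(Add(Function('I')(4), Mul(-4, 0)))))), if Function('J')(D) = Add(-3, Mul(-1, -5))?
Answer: -51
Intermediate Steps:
Function('I')(P) = Mul(P, Add(4, P)) (Function('I')(P) = Mul(Add(4, P), P) = Mul(P, Add(4, P)))
Function('J')(D) = 2 (Function('J')(D) = Add(-3, 5) = 2)
Mul(17, Add(Add(1, Mul(-1, 2)), Mul(-1, Function('J')(Add(Function('I')(4), Mul(-4, 0)))))) = Mul(17, Add(Add(1, Mul(-1, 2)), Mul(-1, 2))) = Mul(17, Add(Add(1, -2), -2)) = Mul(17, Add(-1, -2)) = Mul(17, -3) = -51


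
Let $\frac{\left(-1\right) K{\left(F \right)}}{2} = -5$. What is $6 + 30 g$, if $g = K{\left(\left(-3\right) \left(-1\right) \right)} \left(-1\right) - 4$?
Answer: $-414$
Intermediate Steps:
$K{\left(F \right)} = 10$ ($K{\left(F \right)} = \left(-2\right) \left(-5\right) = 10$)
$g = -14$ ($g = 10 \left(-1\right) - 4 = -10 - 4 = -14$)
$6 + 30 g = 6 + 30 \left(-14\right) = 6 - 420 = -414$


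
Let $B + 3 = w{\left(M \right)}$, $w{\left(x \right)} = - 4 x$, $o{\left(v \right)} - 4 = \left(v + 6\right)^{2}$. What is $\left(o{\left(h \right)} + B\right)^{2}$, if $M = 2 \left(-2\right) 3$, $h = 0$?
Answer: $7225$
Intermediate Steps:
$o{\left(v \right)} = 4 + \left(6 + v\right)^{2}$ ($o{\left(v \right)} = 4 + \left(v + 6\right)^{2} = 4 + \left(6 + v\right)^{2}$)
$M = -12$ ($M = \left(-4\right) 3 = -12$)
$B = 45$ ($B = -3 - -48 = -3 + 48 = 45$)
$\left(o{\left(h \right)} + B\right)^{2} = \left(\left(4 + \left(6 + 0\right)^{2}\right) + 45\right)^{2} = \left(\left(4 + 6^{2}\right) + 45\right)^{2} = \left(\left(4 + 36\right) + 45\right)^{2} = \left(40 + 45\right)^{2} = 85^{2} = 7225$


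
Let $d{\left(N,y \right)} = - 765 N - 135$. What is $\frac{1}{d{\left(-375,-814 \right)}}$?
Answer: $\frac{1}{286740} \approx 3.4875 \cdot 10^{-6}$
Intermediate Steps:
$d{\left(N,y \right)} = -135 - 765 N$
$\frac{1}{d{\left(-375,-814 \right)}} = \frac{1}{-135 - -286875} = \frac{1}{-135 + 286875} = \frac{1}{286740}$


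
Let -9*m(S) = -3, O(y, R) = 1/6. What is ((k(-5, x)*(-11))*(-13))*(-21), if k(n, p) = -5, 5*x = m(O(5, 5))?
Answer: 15015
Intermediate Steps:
O(y, R) = ⅙
m(S) = ⅓ (m(S) = -⅑*(-3) = ⅓)
x = 1/15 (x = (⅕)*(⅓) = 1/15 ≈ 0.066667)
((k(-5, x)*(-11))*(-13))*(-21) = (-5*(-11)*(-13))*(-21) = (55*(-13))*(-21) = -715*(-21) = 15015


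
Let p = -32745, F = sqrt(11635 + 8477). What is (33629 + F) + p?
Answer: 884 + 4*sqrt(1257) ≈ 1025.8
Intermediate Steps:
F = 4*sqrt(1257) (F = sqrt(20112) = 4*sqrt(1257) ≈ 141.82)
(33629 + F) + p = (33629 + 4*sqrt(1257)) - 32745 = 884 + 4*sqrt(1257)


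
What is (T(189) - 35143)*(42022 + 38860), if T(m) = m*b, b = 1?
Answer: -2827149428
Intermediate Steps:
T(m) = m (T(m) = m*1 = m)
(T(189) - 35143)*(42022 + 38860) = (189 - 35143)*(42022 + 38860) = -34954*80882 = -2827149428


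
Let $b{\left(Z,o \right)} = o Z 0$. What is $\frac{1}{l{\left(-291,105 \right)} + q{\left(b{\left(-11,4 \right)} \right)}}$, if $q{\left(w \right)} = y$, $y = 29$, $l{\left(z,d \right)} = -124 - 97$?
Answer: $- \frac{1}{192} \approx -0.0052083$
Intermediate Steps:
$l{\left(z,d \right)} = -221$ ($l{\left(z,d \right)} = -124 - 97 = -221$)
$b{\left(Z,o \right)} = 0$ ($b{\left(Z,o \right)} = Z o 0 = 0$)
$q{\left(w \right)} = 29$
$\frac{1}{l{\left(-291,105 \right)} + q{\left(b{\left(-11,4 \right)} \right)}} = \frac{1}{-221 + 29} = \frac{1}{-192} = - \frac{1}{192}$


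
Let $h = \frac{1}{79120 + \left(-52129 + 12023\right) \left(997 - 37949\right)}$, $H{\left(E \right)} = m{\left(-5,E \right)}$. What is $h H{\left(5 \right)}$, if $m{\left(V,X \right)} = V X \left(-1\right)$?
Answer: $\frac{25}{1482076032} \approx 1.6868 \cdot 10^{-8}$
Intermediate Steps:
$m{\left(V,X \right)} = - V X$
$H{\left(E \right)} = 5 E$ ($H{\left(E \right)} = \left(-1\right) \left(-5\right) E = 5 E$)
$h = \frac{1}{1482076032}$ ($h = \frac{1}{79120 - -1481996912} = \frac{1}{79120 + 1481996912} = \frac{1}{1482076032} \approx 6.7473 \cdot 10^{-10}$)
$h H{\left(5 \right)} = \frac{5 \cdot 5}{1482076032} = \frac{1}{1482076032} \cdot 25 = \frac{25}{1482076032}$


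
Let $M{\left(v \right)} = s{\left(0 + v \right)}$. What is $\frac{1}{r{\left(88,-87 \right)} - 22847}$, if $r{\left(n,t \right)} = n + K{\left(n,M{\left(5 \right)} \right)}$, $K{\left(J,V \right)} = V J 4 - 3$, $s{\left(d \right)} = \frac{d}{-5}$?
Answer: $- \frac{1}{23114} \approx -4.3264 \cdot 10^{-5}$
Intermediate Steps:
$s{\left(d \right)} = - \frac{d}{5}$ ($s{\left(d \right)} = d \left(- \frac{1}{5}\right) = - \frac{d}{5}$)
$M{\left(v \right)} = - \frac{v}{5}$ ($M{\left(v \right)} = - \frac{0 + v}{5} = - \frac{v}{5}$)
$K{\left(J,V \right)} = -3 + 4 J V$ ($K{\left(J,V \right)} = J V 4 - 3 = 4 J V - 3 = -3 + 4 J V$)
$r{\left(n,t \right)} = -3 - 3 n$ ($r{\left(n,t \right)} = n + \left(-3 + 4 n \left(\left(- \frac{1}{5}\right) 5\right)\right) = n + \left(-3 + 4 n \left(-1\right)\right) = n - \left(3 + 4 n\right) = -3 - 3 n$)
$\frac{1}{r{\left(88,-87 \right)} - 22847} = \frac{1}{\left(-3 - 264\right) - 22847} = \frac{1}{-267 - 22847} = \frac{1}{-23114} = - \frac{1}{23114}$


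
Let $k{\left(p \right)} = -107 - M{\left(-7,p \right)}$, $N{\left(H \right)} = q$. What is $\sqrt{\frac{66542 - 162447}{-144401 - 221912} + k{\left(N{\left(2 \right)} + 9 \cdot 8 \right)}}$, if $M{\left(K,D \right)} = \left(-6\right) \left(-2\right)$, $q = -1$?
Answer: $\frac{i \sqrt{15932909214046}}{366313} \approx 10.897 i$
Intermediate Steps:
$N{\left(H \right)} = -1$
$M{\left(K,D \right)} = 12$
$k{\left(p \right)} = -119$ ($k{\left(p \right)} = -107 - 12 = -119$)
$\sqrt{\frac{66542 - 162447}{-144401 - 221912} + k{\left(N{\left(2 \right)} + 9 \cdot 8 \right)}} = \sqrt{\frac{66542 - 162447}{-144401 - 221912} - 119} = \sqrt{- \frac{95905}{-366313} - 119} = \sqrt{\left(-95905\right) \left(- \frac{1}{366313}\right) - 119} = \sqrt{\frac{95905}{366313} - 119} = \sqrt{- \frac{43495342}{366313}} = \frac{i \sqrt{15932909214046}}{366313}$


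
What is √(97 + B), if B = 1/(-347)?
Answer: √11679326/347 ≈ 9.8487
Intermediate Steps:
B = -1/347 ≈ -0.0028818
√(97 + B) = √(97 - 1/347) = √(33658/347) = √11679326/347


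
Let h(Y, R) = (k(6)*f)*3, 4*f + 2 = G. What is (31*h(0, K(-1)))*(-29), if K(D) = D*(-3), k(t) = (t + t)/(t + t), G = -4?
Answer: 8091/2 ≈ 4045.5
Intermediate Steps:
f = -3/2 (f = -½ + (¼)*(-4) = -½ - 1 = -3/2 ≈ -1.5000)
k(t) = 1 (k(t) = (2*t)/((2*t)) = (2*t)*(1/(2*t)) = 1)
K(D) = -3*D
h(Y, R) = -9/2 (h(Y, R) = (1*(-3/2))*3 = -3/2*3 = -9/2)
(31*h(0, K(-1)))*(-29) = (31*(-9/2))*(-29) = -279/2*(-29) = 8091/2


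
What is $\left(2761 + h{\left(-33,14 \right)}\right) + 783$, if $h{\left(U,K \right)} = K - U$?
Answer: $3591$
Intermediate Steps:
$\left(2761 + h{\left(-33,14 \right)}\right) + 783 = \left(2761 + \left(14 - -33\right)\right) + 783 = \left(2761 + \left(14 + 33\right)\right) + 783 = \left(2761 + 47\right) + 783 = 2808 + 783 = 3591$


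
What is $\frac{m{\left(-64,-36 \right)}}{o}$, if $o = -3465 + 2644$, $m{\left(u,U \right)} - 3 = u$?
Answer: $\frac{61}{821} \approx 0.0743$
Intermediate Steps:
$m{\left(u,U \right)} = 3 + u$
$o = -821$
$\frac{m{\left(-64,-36 \right)}}{o} = \frac{3 - 64}{-821} = \left(-61\right) \left(- \frac{1}{821}\right) = \frac{61}{821}$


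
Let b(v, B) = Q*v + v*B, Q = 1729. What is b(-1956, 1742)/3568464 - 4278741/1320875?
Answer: -673231060009/130930413500 ≈ -5.1419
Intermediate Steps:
b(v, B) = 1729*v + B*v (b(v, B) = 1729*v + v*B = 1729*v + B*v)
b(-1956, 1742)/3568464 - 4278741/1320875 = -1956*(1729 + 1742)/3568464 - 4278741/1320875 = -1956*3471*(1/3568464) - 4278741*1/1320875 = -6789276*1/3568464 - 4278741/1320875 = -188591/99124 - 4278741/1320875 = -673231060009/130930413500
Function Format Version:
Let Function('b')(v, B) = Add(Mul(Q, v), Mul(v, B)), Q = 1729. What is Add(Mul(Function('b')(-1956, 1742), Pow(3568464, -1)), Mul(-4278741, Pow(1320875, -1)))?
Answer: Rational(-673231060009, 130930413500) ≈ -5.1419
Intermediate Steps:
Function('b')(v, B) = Add(Mul(1729, v), Mul(B, v)) (Function('b')(v, B) = Add(Mul(1729, v), Mul(v, B)) = Add(Mul(1729, v), Mul(B, v)))
Add(Mul(Function('b')(-1956, 1742), Pow(3568464, -1)), Mul(-4278741, Pow(1320875, -1))) = Add(Mul(Mul(-1956, Add(1729, 1742)), Pow(3568464, -1)), Mul(-4278741, Pow(1320875, -1))) = Add(Mul(Mul(-1956, 3471), Rational(1, 3568464)), Mul(-4278741, Rational(1, 1320875))) = Add(Mul(-6789276, Rational(1, 3568464)), Rational(-4278741, 1320875)) = Add(Rational(-188591, 99124), Rational(-4278741, 1320875)) = Rational(-673231060009, 130930413500)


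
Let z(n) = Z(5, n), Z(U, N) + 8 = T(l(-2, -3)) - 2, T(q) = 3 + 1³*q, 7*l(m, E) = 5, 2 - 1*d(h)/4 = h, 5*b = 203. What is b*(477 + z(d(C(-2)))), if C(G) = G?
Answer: 19111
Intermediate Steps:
b = 203/5 (b = (⅕)*203 = 203/5 ≈ 40.600)
d(h) = 8 - 4*h
l(m, E) = 5/7 (l(m, E) = (⅐)*5 = 5/7)
T(q) = 3 + q (T(q) = 3 + 1*q = 3 + q)
Z(U, N) = -44/7 (Z(U, N) = -8 + ((3 + 5/7) - 2) = -8 + (26/7 - 2) = -8 + 12/7 = -44/7)
z(n) = -44/7
b*(477 + z(d(C(-2)))) = 203*(477 - 44/7)/5 = (203/5)*(3295/7) = 19111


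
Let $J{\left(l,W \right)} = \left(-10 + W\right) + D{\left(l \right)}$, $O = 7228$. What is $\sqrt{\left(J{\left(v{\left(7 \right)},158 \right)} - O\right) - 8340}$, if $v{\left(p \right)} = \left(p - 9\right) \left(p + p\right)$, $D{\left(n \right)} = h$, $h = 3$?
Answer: $3 i \sqrt{1713} \approx 124.17 i$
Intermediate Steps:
$D{\left(n \right)} = 3$
$v{\left(p \right)} = 2 p \left(-9 + p\right)$ ($v{\left(p \right)} = \left(-9 + p\right) 2 p = 2 p \left(-9 + p\right)$)
$J{\left(l,W \right)} = -7 + W$ ($J{\left(l,W \right)} = \left(-10 + W\right) + 3 = -7 + W$)
$\sqrt{\left(J{\left(v{\left(7 \right)},158 \right)} - O\right) - 8340} = \sqrt{\left(\left(-7 + 158\right) - 7228\right) - 8340} = \sqrt{\left(151 - 7228\right) - 8340} = \sqrt{-7077 - 8340} = \sqrt{-15417} = 3 i \sqrt{1713}$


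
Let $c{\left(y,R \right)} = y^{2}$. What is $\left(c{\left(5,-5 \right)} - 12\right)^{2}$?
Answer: $169$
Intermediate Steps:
$\left(c{\left(5,-5 \right)} - 12\right)^{2} = \left(5^{2} - 12\right)^{2} = \left(25 - 12\right)^{2} = 13^{2} = 169$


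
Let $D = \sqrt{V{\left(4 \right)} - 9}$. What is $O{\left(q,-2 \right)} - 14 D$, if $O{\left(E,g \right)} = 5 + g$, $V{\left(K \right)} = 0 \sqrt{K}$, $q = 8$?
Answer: $3 - 42 i \approx 3.0 - 42.0 i$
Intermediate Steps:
$V{\left(K \right)} = 0$
$D = 3 i$ ($D = \sqrt{0 - 9} = \sqrt{-9} = 3 i \approx 3.0 i$)
$O{\left(q,-2 \right)} - 14 D = \left(5 - 2\right) - 14 \cdot 3 i = 3 - 42 i$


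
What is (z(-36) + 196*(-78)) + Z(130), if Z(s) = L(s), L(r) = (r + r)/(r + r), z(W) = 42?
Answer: -15245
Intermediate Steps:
L(r) = 1 (L(r) = (2*r)/((2*r)) = (2*r)*(1/(2*r)) = 1)
Z(s) = 1
(z(-36) + 196*(-78)) + Z(130) = (42 + 196*(-78)) + 1 = (42 - 15288) + 1 = -15246 + 1 = -15245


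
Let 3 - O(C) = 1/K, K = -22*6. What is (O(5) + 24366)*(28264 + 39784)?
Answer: 54722653508/33 ≈ 1.6583e+9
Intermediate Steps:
K = -132
O(C) = 397/132 (O(C) = 3 - 1/(-132) = 3 - 1*(-1/132) = 3 + 1/132 = 397/132)
(O(5) + 24366)*(28264 + 39784) = (397/132 + 24366)*(28264 + 39784) = (3216709/132)*68048 = 54722653508/33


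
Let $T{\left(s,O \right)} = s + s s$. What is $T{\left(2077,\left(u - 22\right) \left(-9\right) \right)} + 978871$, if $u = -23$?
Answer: $5294877$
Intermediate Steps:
$T{\left(s,O \right)} = s + s^{2}$
$T{\left(2077,\left(u - 22\right) \left(-9\right) \right)} + 978871 = 2077 \left(1 + 2077\right) + 978871 = 2077 \cdot 2078 + 978871 = 4316006 + 978871 = 5294877$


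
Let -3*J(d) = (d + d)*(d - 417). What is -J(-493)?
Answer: 897260/3 ≈ 2.9909e+5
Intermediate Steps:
J(d) = -2*d*(-417 + d)/3 (J(d) = -(d + d)*(d - 417)/3 = -2*d*(-417 + d)/3)
-J(-493) = -2*(-493)*(417 - 1*(-493))/3 = -2*(-493)*(417 + 493)/3 = -2*(-493)*910/3 = -1*(-897260/3) = 897260/3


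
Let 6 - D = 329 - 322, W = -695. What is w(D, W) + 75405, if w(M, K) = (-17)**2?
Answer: 75694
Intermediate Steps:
D = -1 (D = 6 - (329 - 322) = 6 - 1*7 = 6 - 7 = -1)
w(M, K) = 289
w(D, W) + 75405 = 289 + 75405 = 75694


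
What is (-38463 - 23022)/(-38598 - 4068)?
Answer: 20495/14222 ≈ 1.4411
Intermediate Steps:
(-38463 - 23022)/(-38598 - 4068) = -61485/(-42666) = -61485*(-1/42666) = 20495/14222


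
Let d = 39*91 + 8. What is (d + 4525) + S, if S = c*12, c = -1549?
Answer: -10506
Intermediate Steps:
S = -18588 (S = -1549*12 = -18588)
d = 3557 (d = 3549 + 8 = 3557)
(d + 4525) + S = (3557 + 4525) - 18588 = 8082 - 18588 = -10506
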